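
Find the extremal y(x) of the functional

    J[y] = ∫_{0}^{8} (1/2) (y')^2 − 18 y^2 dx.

The Lagrangian is L = (1/2) (y')^2 − 18 y^2.
Compute ∂L/∂y = -36y, ∂L/∂y' = y'.
The Euler-Lagrange equation d/dx(∂L/∂y') − ∂L/∂y = 0 reduces to
    y'' + 36 y = 0.
Its general solution is
    y(x) = A sin(6x) + B cos(6x),
with A, B fixed by the endpoint conditions.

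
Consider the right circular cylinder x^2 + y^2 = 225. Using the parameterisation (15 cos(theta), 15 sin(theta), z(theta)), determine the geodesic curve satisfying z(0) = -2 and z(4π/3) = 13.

Parameterise the cylinder of radius R = 15 as
    r(θ) = (15 cos θ, 15 sin θ, z(θ)).
The arc-length element is
    ds = sqrt(225 + (dz/dθ)^2) dθ,
so the Lagrangian is L = sqrt(225 + z'^2).
L depends on z' only, not on z or θ, so ∂L/∂z = 0 and
    ∂L/∂z' = z' / sqrt(225 + z'^2).
The Euler-Lagrange equation gives
    d/dθ( z' / sqrt(225 + z'^2) ) = 0,
so z' is constant. Integrating once:
    z(θ) = a θ + b,
a helix on the cylinder (a straight line when the cylinder is unrolled). The constants a, b are determined by the endpoint conditions.
With endpoint conditions z(0) = -2 and z(4π/3) = 13: from z(0) = b we get b = -2, and a·4π/3 + -2 = 13 gives a = 45/(4π), so
    z(θ) = (45/(4π)) θ − 2.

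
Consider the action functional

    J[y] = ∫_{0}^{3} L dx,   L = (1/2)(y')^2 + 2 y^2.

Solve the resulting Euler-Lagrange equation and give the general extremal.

The Lagrangian is L = (1/2)(y')^2 + 2 y^2.
∂L/∂y = 4y.
∂L/∂y' = y'.
The Euler-Lagrange equation d/dx(∂L/∂y') − ∂L/∂y = 0 becomes:
    y'' - 4 y = 0
General solution: y(x) = A e^(2x) + B e^(-2x), where A and B are arbitrary constants fixed by the endpoint conditions.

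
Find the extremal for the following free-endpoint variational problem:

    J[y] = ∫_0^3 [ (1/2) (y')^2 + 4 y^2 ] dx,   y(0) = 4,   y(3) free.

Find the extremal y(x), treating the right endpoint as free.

The Lagrangian L = (1/2) (y')^2 + 4 y^2 gives
    ∂L/∂y = 8 y,   ∂L/∂y' = y'.
Euler-Lagrange: y'' − 8 y = 0.
With k = sqrt(8), the general solution is
    y(x) = A cosh(sqrt(8) x) + B sinh(sqrt(8) x).
Fixed left endpoint y(0) = 4 ⇒ A = 4.
The right endpoint x = 3 is free, so the natural (transversality) condition is ∂L/∂y' |_{x=3} = 0, i.e. y'(3) = 0.
Compute y'(x) = A k sinh(k x) + B k cosh(k x), so
    y'(3) = A k sinh(k·3) + B k cosh(k·3) = 0
    ⇒ B = −A tanh(k·3) = − 4 tanh(sqrt(8)·3).
Therefore the extremal is
    y(x) = 4 cosh(sqrt(8) x) − 4 tanh(sqrt(8)·3) sinh(sqrt(8) x).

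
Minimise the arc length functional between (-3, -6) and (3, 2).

Arc-length functional: J[y] = ∫ sqrt(1 + (y')^2) dx.
Lagrangian L = sqrt(1 + (y')^2) has no explicit y dependence, so ∂L/∂y = 0 and the Euler-Lagrange equation gives
    d/dx( y' / sqrt(1 + (y')^2) ) = 0  ⇒  y' / sqrt(1 + (y')^2) = const.
Hence y' is constant, so y(x) is affine.
Fitting the endpoints (-3, -6) and (3, 2):
    slope m = (2 − (-6)) / (3 − (-3)) = 4/3,
    intercept c = (-6) − m·(-3) = -2.
Extremal: y(x) = (4/3) x - 2.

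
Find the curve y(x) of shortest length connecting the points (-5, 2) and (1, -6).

Arc-length functional: J[y] = ∫ sqrt(1 + (y')^2) dx.
Lagrangian L = sqrt(1 + (y')^2) has no explicit y dependence, so ∂L/∂y = 0 and the Euler-Lagrange equation gives
    d/dx( y' / sqrt(1 + (y')^2) ) = 0  ⇒  y' / sqrt(1 + (y')^2) = const.
Hence y' is constant, so y(x) is affine.
Fitting the endpoints (-5, 2) and (1, -6):
    slope m = ((-6) − 2) / (1 − (-5)) = -4/3,
    intercept c = 2 − m·(-5) = -14/3.
Extremal: y(x) = (-4/3) x - 14/3.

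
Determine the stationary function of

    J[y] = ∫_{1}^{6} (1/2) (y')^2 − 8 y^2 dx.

The Lagrangian is L = (1/2) (y')^2 − 8 y^2.
Compute ∂L/∂y = -16y, ∂L/∂y' = y'.
The Euler-Lagrange equation d/dx(∂L/∂y') − ∂L/∂y = 0 reduces to
    y'' + 16 y = 0.
Its general solution is
    y(x) = A sin(4x) + B cos(4x),
with A, B fixed by the endpoint conditions.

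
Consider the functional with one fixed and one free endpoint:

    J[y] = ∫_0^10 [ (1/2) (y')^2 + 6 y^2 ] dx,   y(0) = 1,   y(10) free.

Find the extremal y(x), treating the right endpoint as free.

The Lagrangian L = (1/2) (y')^2 + 6 y^2 gives
    ∂L/∂y = 12 y,   ∂L/∂y' = y'.
Euler-Lagrange: y'' − 12 y = 0.
With k = sqrt(12), the general solution is
    y(x) = A cosh(sqrt(12) x) + B sinh(sqrt(12) x).
Fixed left endpoint y(0) = 1 ⇒ A = 1.
The right endpoint x = 10 is free, so the natural (transversality) condition is ∂L/∂y' |_{x=10} = 0, i.e. y'(10) = 0.
Compute y'(x) = A k sinh(k x) + B k cosh(k x), so
    y'(10) = A k sinh(k·10) + B k cosh(k·10) = 0
    ⇒ B = −A tanh(k·10) = − tanh(sqrt(12)·10).
Therefore the extremal is
    y(x) = cosh(sqrt(12) x) − tanh(sqrt(12)·10) sinh(sqrt(12) x).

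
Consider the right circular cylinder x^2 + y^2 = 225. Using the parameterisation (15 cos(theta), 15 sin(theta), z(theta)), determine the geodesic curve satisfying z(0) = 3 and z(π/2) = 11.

Parameterise the cylinder of radius R = 15 as
    r(θ) = (15 cos θ, 15 sin θ, z(θ)).
The arc-length element is
    ds = sqrt(225 + (dz/dθ)^2) dθ,
so the Lagrangian is L = sqrt(225 + z'^2).
L depends on z' only, not on z or θ, so ∂L/∂z = 0 and
    ∂L/∂z' = z' / sqrt(225 + z'^2).
The Euler-Lagrange equation gives
    d/dθ( z' / sqrt(225 + z'^2) ) = 0,
so z' is constant. Integrating once:
    z(θ) = a θ + b,
a helix on the cylinder (a straight line when the cylinder is unrolled). The constants a, b are determined by the endpoint conditions.
With endpoint conditions z(0) = 3 and z(π/2) = 11: from z(0) = b we get b = 3, and a·π/2 + 3 = 11 gives a = 16/π, so
    z(θ) = (16/π) θ + 3.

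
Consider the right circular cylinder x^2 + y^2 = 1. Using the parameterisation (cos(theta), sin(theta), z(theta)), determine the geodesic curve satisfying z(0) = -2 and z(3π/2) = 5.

Parameterise the cylinder of radius R = 1 as
    r(θ) = (cos θ, sin θ, z(θ)).
The arc-length element is
    ds = sqrt(1 + (dz/dθ)^2) dθ,
so the Lagrangian is L = sqrt(1 + z'^2).
L depends on z' only, not on z or θ, so ∂L/∂z = 0 and
    ∂L/∂z' = z' / sqrt(1 + z'^2).
The Euler-Lagrange equation gives
    d/dθ( z' / sqrt(1 + z'^2) ) = 0,
so z' is constant. Integrating once:
    z(θ) = a θ + b,
a helix on the cylinder (a straight line when the cylinder is unrolled). The constants a, b are determined by the endpoint conditions.
With endpoint conditions z(0) = -2 and z(3π/2) = 5: from z(0) = b we get b = -2, and a·3π/2 + -2 = 5 gives a = 14/(3π), so
    z(θ) = (14/(3π)) θ − 2.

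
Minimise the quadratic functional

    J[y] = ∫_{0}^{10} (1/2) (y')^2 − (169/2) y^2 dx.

The Lagrangian is L = (1/2) (y')^2 − (169/2) y^2.
Compute ∂L/∂y = -169y, ∂L/∂y' = y'.
The Euler-Lagrange equation d/dx(∂L/∂y') − ∂L/∂y = 0 reduces to
    y'' + 169 y = 0.
Its general solution is
    y(x) = A sin(13x) + B cos(13x),
with A, B fixed by the endpoint conditions.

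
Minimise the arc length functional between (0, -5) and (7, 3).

Arc-length functional: J[y] = ∫ sqrt(1 + (y')^2) dx.
Lagrangian L = sqrt(1 + (y')^2) has no explicit y dependence, so ∂L/∂y = 0 and the Euler-Lagrange equation gives
    d/dx( y' / sqrt(1 + (y')^2) ) = 0  ⇒  y' / sqrt(1 + (y')^2) = const.
Hence y' is constant, so y(x) is affine.
Fitting the endpoints (0, -5) and (7, 3):
    slope m = (3 − (-5)) / (7 − 0) = 8/7,
    intercept c = (-5) − m·0 = -5.
Extremal: y(x) = (8/7) x - 5.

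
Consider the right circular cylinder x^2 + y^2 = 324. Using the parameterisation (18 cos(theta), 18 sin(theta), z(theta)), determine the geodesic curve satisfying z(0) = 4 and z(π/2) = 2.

Parameterise the cylinder of radius R = 18 as
    r(θ) = (18 cos θ, 18 sin θ, z(θ)).
The arc-length element is
    ds = sqrt(324 + (dz/dθ)^2) dθ,
so the Lagrangian is L = sqrt(324 + z'^2).
L depends on z' only, not on z or θ, so ∂L/∂z = 0 and
    ∂L/∂z' = z' / sqrt(324 + z'^2).
The Euler-Lagrange equation gives
    d/dθ( z' / sqrt(324 + z'^2) ) = 0,
so z' is constant. Integrating once:
    z(θ) = a θ + b,
a helix on the cylinder (a straight line when the cylinder is unrolled). The constants a, b are determined by the endpoint conditions.
With endpoint conditions z(0) = 4 and z(π/2) = 2: from z(0) = b we get b = 4, and a·π/2 + 4 = 2 gives a = -4/π, so
    z(θ) = (-4/π) θ + 4.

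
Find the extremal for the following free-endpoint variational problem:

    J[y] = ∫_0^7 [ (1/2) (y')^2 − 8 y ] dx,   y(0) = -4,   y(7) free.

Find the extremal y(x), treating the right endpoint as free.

The Lagrangian L = (1/2) (y')^2 − 8 y gives
    ∂L/∂y = −8,   ∂L/∂y' = y'.
Euler-Lagrange: d/dx(y') − (−8) = 0, i.e. y'' + 8 = 0, so
    y(x) = −(8/2) x^2 + C1 x + C2.
Fixed left endpoint y(0) = -4 ⇒ C2 = -4.
The right endpoint x = 7 is free, so the natural (transversality) condition is ∂L/∂y' |_{x=7} = 0, i.e. y'(7) = 0.
Compute y'(x) = −8 x + C1, so y'(7) = −56 + C1 = 0 ⇒ C1 = 56.
Therefore the extremal is
    y(x) = −4 x^2 + 56 x − 4.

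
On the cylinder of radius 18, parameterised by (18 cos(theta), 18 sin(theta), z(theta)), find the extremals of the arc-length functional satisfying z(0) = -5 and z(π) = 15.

Parameterise the cylinder of radius R = 18 as
    r(θ) = (18 cos θ, 18 sin θ, z(θ)).
The arc-length element is
    ds = sqrt(324 + (dz/dθ)^2) dθ,
so the Lagrangian is L = sqrt(324 + z'^2).
L depends on z' only, not on z or θ, so ∂L/∂z = 0 and
    ∂L/∂z' = z' / sqrt(324 + z'^2).
The Euler-Lagrange equation gives
    d/dθ( z' / sqrt(324 + z'^2) ) = 0,
so z' is constant. Integrating once:
    z(θ) = a θ + b,
a helix on the cylinder (a straight line when the cylinder is unrolled). The constants a, b are determined by the endpoint conditions.
With endpoint conditions z(0) = -5 and z(π) = 15: from z(0) = b we get b = -5, and a·π + -5 = 15 gives a = 20/π, so
    z(θ) = (20/π) θ − 5.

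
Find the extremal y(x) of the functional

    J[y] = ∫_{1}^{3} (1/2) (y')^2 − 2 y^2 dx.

The Lagrangian is L = (1/2) (y')^2 − 2 y^2.
Compute ∂L/∂y = -4y, ∂L/∂y' = y'.
The Euler-Lagrange equation d/dx(∂L/∂y') − ∂L/∂y = 0 reduces to
    y'' + 4 y = 0.
Its general solution is
    y(x) = A sin(2x) + B cos(2x),
with A, B fixed by the endpoint conditions.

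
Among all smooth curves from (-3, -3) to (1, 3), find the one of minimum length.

Arc-length functional: J[y] = ∫ sqrt(1 + (y')^2) dx.
Lagrangian L = sqrt(1 + (y')^2) has no explicit y dependence, so ∂L/∂y = 0 and the Euler-Lagrange equation gives
    d/dx( y' / sqrt(1 + (y')^2) ) = 0  ⇒  y' / sqrt(1 + (y')^2) = const.
Hence y' is constant, so y(x) is affine.
Fitting the endpoints (-3, -3) and (1, 3):
    slope m = (3 − (-3)) / (1 − (-3)) = 3/2,
    intercept c = (-3) − m·(-3) = 3/2.
Extremal: y(x) = (3/2) x + 3/2.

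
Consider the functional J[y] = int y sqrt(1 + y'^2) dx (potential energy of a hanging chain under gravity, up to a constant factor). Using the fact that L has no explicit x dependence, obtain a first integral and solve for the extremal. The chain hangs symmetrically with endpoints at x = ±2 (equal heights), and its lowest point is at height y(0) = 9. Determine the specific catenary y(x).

The Lagrangian L(y, y') = y sqrt(1 + y'^2) has no explicit x dependence, so the Beltrami identity applies:
    L − y' ∂L/∂y' = C.
Compute ∂L/∂y' = y · y' / sqrt(1 + y'^2). Then
    L − y' ∂L/∂y'
    = y sqrt(1 + y'^2) − y · y'^2 / sqrt(1 + y'^2)
    = y (1 + y'^2 − y'^2) / sqrt(1 + y'^2)
    = y / sqrt(1 + y'^2) = C.
Squaring gives y^2 = C^2 (1 + y'^2), i.e.
    y'^2 = y^2 / C^2 − 1.
Separating variables,
    dy / sqrt(y^2 − C^2) = dx / C,
and integrating gives arccosh(y / C) = (x − a)/C, so
    y(x) = C cosh((x − a)/C),
the catenary. The constants C and a are fixed by the two endpoint conditions (and, for the hanging-chain problem, the length constraint selects C).
Now fit the given data. The endpoints x = ±2 are symmetric at equal height, so the catenary is even about its minimum: a = 0 and y(x) = C cosh(x/C). The lowest point is y(0) = C cosh(0) = C, and we are told y(0) = 9, so C = 9. Therefore
    y(x) = 9 cosh(x/9),
and at the endpoints
    y(±2) = 9 cosh(2/9).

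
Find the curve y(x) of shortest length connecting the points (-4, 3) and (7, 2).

Arc-length functional: J[y] = ∫ sqrt(1 + (y')^2) dx.
Lagrangian L = sqrt(1 + (y')^2) has no explicit y dependence, so ∂L/∂y = 0 and the Euler-Lagrange equation gives
    d/dx( y' / sqrt(1 + (y')^2) ) = 0  ⇒  y' / sqrt(1 + (y')^2) = const.
Hence y' is constant, so y(x) is affine.
Fitting the endpoints (-4, 3) and (7, 2):
    slope m = (2 − 3) / (7 − (-4)) = -1/11,
    intercept c = 3 − m·(-4) = 29/11.
Extremal: y(x) = (-1/11) x + 29/11.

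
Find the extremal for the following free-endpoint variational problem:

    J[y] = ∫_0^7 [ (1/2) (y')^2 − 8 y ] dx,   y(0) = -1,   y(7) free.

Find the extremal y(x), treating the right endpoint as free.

The Lagrangian L = (1/2) (y')^2 − 8 y gives
    ∂L/∂y = −8,   ∂L/∂y' = y'.
Euler-Lagrange: d/dx(y') − (−8) = 0, i.e. y'' + 8 = 0, so
    y(x) = −(8/2) x^2 + C1 x + C2.
Fixed left endpoint y(0) = -1 ⇒ C2 = -1.
The right endpoint x = 7 is free, so the natural (transversality) condition is ∂L/∂y' |_{x=7} = 0, i.e. y'(7) = 0.
Compute y'(x) = −8 x + C1, so y'(7) = −56 + C1 = 0 ⇒ C1 = 56.
Therefore the extremal is
    y(x) = −4 x^2 + 56 x − 1.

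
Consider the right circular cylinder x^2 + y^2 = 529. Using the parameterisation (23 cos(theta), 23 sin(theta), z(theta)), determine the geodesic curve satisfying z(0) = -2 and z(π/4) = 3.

Parameterise the cylinder of radius R = 23 as
    r(θ) = (23 cos θ, 23 sin θ, z(θ)).
The arc-length element is
    ds = sqrt(529 + (dz/dθ)^2) dθ,
so the Lagrangian is L = sqrt(529 + z'^2).
L depends on z' only, not on z or θ, so ∂L/∂z = 0 and
    ∂L/∂z' = z' / sqrt(529 + z'^2).
The Euler-Lagrange equation gives
    d/dθ( z' / sqrt(529 + z'^2) ) = 0,
so z' is constant. Integrating once:
    z(θ) = a θ + b,
a helix on the cylinder (a straight line when the cylinder is unrolled). The constants a, b are determined by the endpoint conditions.
With endpoint conditions z(0) = -2 and z(π/4) = 3: from z(0) = b we get b = -2, and a·π/4 + -2 = 3 gives a = 20/π, so
    z(θ) = (20/π) θ − 2.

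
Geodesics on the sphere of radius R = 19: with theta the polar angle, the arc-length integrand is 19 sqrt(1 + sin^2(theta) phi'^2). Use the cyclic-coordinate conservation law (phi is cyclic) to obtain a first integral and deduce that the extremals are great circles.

On the sphere of radius R = 19 with spherical coordinates (θ, φ), the induced metric is
    ds^2 = 361(dθ^2 + sin^2(θ) dφ^2).
Parameterise by θ; the arc-length functional is
    J[φ] = ∫ 19 sqrt(1 + sin^2(θ) (dφ/dθ)^2) dθ,
so L = 19 sqrt(1 + sin^2(θ) φ'^2). Compute
    ∂L/∂φ = 0  (L has no explicit φ dependence),
    ∂L/∂φ' = 19 sin^2(θ) φ' / sqrt(1 + sin^2(θ) φ'^2).
Since ∂L/∂φ = 0, the Euler-Lagrange equation
    d/dθ(∂L/∂φ') − ∂L/∂φ = 0
reduces to d/dθ(∂L/∂φ') = 0, i.e. the momentum conjugate to φ is conserved:
    19 sin^2(θ) φ' / sqrt(1 + sin^2(θ) φ'^2) = C.
The overall factor of 19 is constant, so dividing through gives Clairaut's relation sin^2(θ) φ' / sqrt(1 + sin^2(θ) φ'^2) = C' (with C' = C/19). Solving for φ' and integrating gives the great-circle family
    cot(θ) = A cos(φ − φ_0),
i.e. the intersection of the sphere with a plane through the origin. The two constants A and φ_0 (equivalently C and one phase) are fixed by the two endpoint conditions.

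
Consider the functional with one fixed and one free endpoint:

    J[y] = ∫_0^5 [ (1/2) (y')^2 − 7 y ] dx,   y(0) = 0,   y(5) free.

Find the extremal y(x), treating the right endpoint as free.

The Lagrangian L = (1/2) (y')^2 − 7 y gives
    ∂L/∂y = −7,   ∂L/∂y' = y'.
Euler-Lagrange: d/dx(y') − (−7) = 0, i.e. y'' + 7 = 0, so
    y(x) = −(7/2) x^2 + C1 x + C2.
Fixed left endpoint y(0) = 0 ⇒ C2 = 0.
The right endpoint x = 5 is free, so the natural (transversality) condition is ∂L/∂y' |_{x=5} = 0, i.e. y'(5) = 0.
Compute y'(x) = −7 x + C1, so y'(5) = −35 + C1 = 0 ⇒ C1 = 35.
Therefore the extremal is
    y(x) = −(7/2) x^2 + 35 x.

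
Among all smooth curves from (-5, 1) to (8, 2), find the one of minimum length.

Arc-length functional: J[y] = ∫ sqrt(1 + (y')^2) dx.
Lagrangian L = sqrt(1 + (y')^2) has no explicit y dependence, so ∂L/∂y = 0 and the Euler-Lagrange equation gives
    d/dx( y' / sqrt(1 + (y')^2) ) = 0  ⇒  y' / sqrt(1 + (y')^2) = const.
Hence y' is constant, so y(x) is affine.
Fitting the endpoints (-5, 1) and (8, 2):
    slope m = (2 − 1) / (8 − (-5)) = 1/13,
    intercept c = 1 − m·(-5) = 18/13.
Extremal: y(x) = (1/13) x + 18/13.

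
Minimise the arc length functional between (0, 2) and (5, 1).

Arc-length functional: J[y] = ∫ sqrt(1 + (y')^2) dx.
Lagrangian L = sqrt(1 + (y')^2) has no explicit y dependence, so ∂L/∂y = 0 and the Euler-Lagrange equation gives
    d/dx( y' / sqrt(1 + (y')^2) ) = 0  ⇒  y' / sqrt(1 + (y')^2) = const.
Hence y' is constant, so y(x) is affine.
Fitting the endpoints (0, 2) and (5, 1):
    slope m = (1 − 2) / (5 − 0) = -1/5,
    intercept c = 2 − m·0 = 2.
Extremal: y(x) = (-1/5) x + 2.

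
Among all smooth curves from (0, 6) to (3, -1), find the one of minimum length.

Arc-length functional: J[y] = ∫ sqrt(1 + (y')^2) dx.
Lagrangian L = sqrt(1 + (y')^2) has no explicit y dependence, so ∂L/∂y = 0 and the Euler-Lagrange equation gives
    d/dx( y' / sqrt(1 + (y')^2) ) = 0  ⇒  y' / sqrt(1 + (y')^2) = const.
Hence y' is constant, so y(x) is affine.
Fitting the endpoints (0, 6) and (3, -1):
    slope m = ((-1) − 6) / (3 − 0) = -7/3,
    intercept c = 6 − m·0 = 6.
Extremal: y(x) = (-7/3) x + 6.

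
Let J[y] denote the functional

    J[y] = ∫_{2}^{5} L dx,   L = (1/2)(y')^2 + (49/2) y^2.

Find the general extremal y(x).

The Lagrangian is L = (1/2)(y')^2 + (49/2) y^2.
∂L/∂y = 49y.
∂L/∂y' = y'.
The Euler-Lagrange equation d/dx(∂L/∂y') − ∂L/∂y = 0 becomes:
    y'' - 49 y = 0
General solution: y(x) = A e^(7x) + B e^(-7x), where A and B are arbitrary constants fixed by the endpoint conditions.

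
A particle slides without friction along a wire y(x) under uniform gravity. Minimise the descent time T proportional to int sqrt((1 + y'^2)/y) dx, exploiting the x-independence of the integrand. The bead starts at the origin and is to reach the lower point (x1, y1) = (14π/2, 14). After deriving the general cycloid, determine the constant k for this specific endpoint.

The Lagrangian L = sqrt((1 + y'^2) / y) has no explicit x dependence, so the Beltrami identity applies:
    L − y' ∂L/∂y' = C.
Compute ∂L/∂y' = y' / sqrt(y (1 + y'^2)).
Substitute:
    sqrt((1 + y'^2)/y) − y'·y' / sqrt(y (1 + y'^2))
    = (1 + y'^2) / sqrt(y (1 + y'^2)) − y'^2 / sqrt(y (1 + y'^2))
    = 1 / sqrt(y (1 + y'^2)) = C.
Squaring and rearranging gives the first integral
    y (1 + y'^2) = 1/C^2 =: k   (constant).
Solving this first-order ODE by the substitution
    y = (k/2)(1 − cos θ)
yields the cycloid parameterisation
    x(θ) = (k/2)(θ − sin θ),   y(θ) = (k/2)(1 − cos θ).
The constant k is fixed by the endpoint condition.
Now fit the given lower endpoint (x1, y1) = (14π/2, 14). At the bottom of the first arch (θ = π), the parametric equations give
    y(π) = (k/2)(1 − cos π) = k,
    x(π) = (k/2)(π − sin π) = kπ/2.
Matching y(π) = 14 gives k = 14, consistent with x(π) = 14π/2. Therefore the specific cycloid is
    x(θ) = (14/2)(θ − sin θ),   y(θ) = (14/2)(1 − cos θ).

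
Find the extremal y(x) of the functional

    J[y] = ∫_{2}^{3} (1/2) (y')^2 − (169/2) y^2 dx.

The Lagrangian is L = (1/2) (y')^2 − (169/2) y^2.
Compute ∂L/∂y = -169y, ∂L/∂y' = y'.
The Euler-Lagrange equation d/dx(∂L/∂y') − ∂L/∂y = 0 reduces to
    y'' + 169 y = 0.
Its general solution is
    y(x) = A sin(13x) + B cos(13x),
with A, B fixed by the endpoint conditions.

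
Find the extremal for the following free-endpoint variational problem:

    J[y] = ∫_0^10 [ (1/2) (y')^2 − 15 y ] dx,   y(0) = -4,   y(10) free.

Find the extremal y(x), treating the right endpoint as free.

The Lagrangian L = (1/2) (y')^2 − 15 y gives
    ∂L/∂y = −15,   ∂L/∂y' = y'.
Euler-Lagrange: d/dx(y') − (−15) = 0, i.e. y'' + 15 = 0, so
    y(x) = −(15/2) x^2 + C1 x + C2.
Fixed left endpoint y(0) = -4 ⇒ C2 = -4.
The right endpoint x = 10 is free, so the natural (transversality) condition is ∂L/∂y' |_{x=10} = 0, i.e. y'(10) = 0.
Compute y'(x) = −15 x + C1, so y'(10) = −150 + C1 = 0 ⇒ C1 = 150.
Therefore the extremal is
    y(x) = −(15/2) x^2 + 150 x − 4.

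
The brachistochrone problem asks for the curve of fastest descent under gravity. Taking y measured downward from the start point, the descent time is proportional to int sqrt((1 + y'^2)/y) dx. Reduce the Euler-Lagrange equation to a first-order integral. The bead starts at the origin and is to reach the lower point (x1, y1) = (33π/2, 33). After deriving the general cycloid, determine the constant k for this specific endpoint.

The Lagrangian L = sqrt((1 + y'^2) / y) has no explicit x dependence, so the Beltrami identity applies:
    L − y' ∂L/∂y' = C.
Compute ∂L/∂y' = y' / sqrt(y (1 + y'^2)).
Substitute:
    sqrt((1 + y'^2)/y) − y'·y' / sqrt(y (1 + y'^2))
    = (1 + y'^2) / sqrt(y (1 + y'^2)) − y'^2 / sqrt(y (1 + y'^2))
    = 1 / sqrt(y (1 + y'^2)) = C.
Squaring and rearranging gives the first integral
    y (1 + y'^2) = 1/C^2 =: k   (constant).
Solving this first-order ODE by the substitution
    y = (k/2)(1 − cos θ)
yields the cycloid parameterisation
    x(θ) = (k/2)(θ − sin θ),   y(θ) = (k/2)(1 − cos θ).
The constant k is fixed by the endpoint condition.
Now fit the given lower endpoint (x1, y1) = (33π/2, 33). At the bottom of the first arch (θ = π), the parametric equations give
    y(π) = (k/2)(1 − cos π) = k,
    x(π) = (k/2)(π − sin π) = kπ/2.
Matching y(π) = 33 gives k = 33, consistent with x(π) = 33π/2. Therefore the specific cycloid is
    x(θ) = (33/2)(θ − sin θ),   y(θ) = (33/2)(1 − cos θ).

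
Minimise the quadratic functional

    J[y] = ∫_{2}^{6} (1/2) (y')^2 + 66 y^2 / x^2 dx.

The Lagrangian is L = (1/2) (y')^2 + 66 y^2 / x^2.
Compute ∂L/∂y = 132y/x^2, ∂L/∂y' = y'.
The Euler-Lagrange equation d/dx(∂L/∂y') − ∂L/∂y = 0 reduces to
    y'' − 132/x^2 · y = 0  (x > 0).
Its general solution is
    y(x) = A x^12 + B x^(-11),
with A, B fixed by the endpoint conditions.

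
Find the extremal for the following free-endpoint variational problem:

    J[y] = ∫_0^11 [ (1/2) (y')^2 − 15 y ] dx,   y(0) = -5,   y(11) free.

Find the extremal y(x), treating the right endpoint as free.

The Lagrangian L = (1/2) (y')^2 − 15 y gives
    ∂L/∂y = −15,   ∂L/∂y' = y'.
Euler-Lagrange: d/dx(y') − (−15) = 0, i.e. y'' + 15 = 0, so
    y(x) = −(15/2) x^2 + C1 x + C2.
Fixed left endpoint y(0) = -5 ⇒ C2 = -5.
The right endpoint x = 11 is free, so the natural (transversality) condition is ∂L/∂y' |_{x=11} = 0, i.e. y'(11) = 0.
Compute y'(x) = −15 x + C1, so y'(11) = −165 + C1 = 0 ⇒ C1 = 165.
Therefore the extremal is
    y(x) = −(15/2) x^2 + 165 x − 5.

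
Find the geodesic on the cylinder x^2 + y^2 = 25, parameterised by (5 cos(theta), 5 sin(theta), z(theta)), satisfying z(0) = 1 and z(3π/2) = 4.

Parameterise the cylinder of radius R = 5 as
    r(θ) = (5 cos θ, 5 sin θ, z(θ)).
The arc-length element is
    ds = sqrt(25 + (dz/dθ)^2) dθ,
so the Lagrangian is L = sqrt(25 + z'^2).
L depends on z' only, not on z or θ, so ∂L/∂z = 0 and
    ∂L/∂z' = z' / sqrt(25 + z'^2).
The Euler-Lagrange equation gives
    d/dθ( z' / sqrt(25 + z'^2) ) = 0,
so z' is constant. Integrating once:
    z(θ) = a θ + b,
a helix on the cylinder (a straight line when the cylinder is unrolled). The constants a, b are determined by the endpoint conditions.
With endpoint conditions z(0) = 1 and z(3π/2) = 4: from z(0) = b we get b = 1, and a·3π/2 + 1 = 4 gives a = 2/π, so
    z(θ) = (2/π) θ + 1.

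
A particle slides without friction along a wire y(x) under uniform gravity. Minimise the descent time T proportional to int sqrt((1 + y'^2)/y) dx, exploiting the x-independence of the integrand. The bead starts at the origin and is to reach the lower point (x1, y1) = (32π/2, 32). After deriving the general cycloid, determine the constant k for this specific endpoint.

The Lagrangian L = sqrt((1 + y'^2) / y) has no explicit x dependence, so the Beltrami identity applies:
    L − y' ∂L/∂y' = C.
Compute ∂L/∂y' = y' / sqrt(y (1 + y'^2)).
Substitute:
    sqrt((1 + y'^2)/y) − y'·y' / sqrt(y (1 + y'^2))
    = (1 + y'^2) / sqrt(y (1 + y'^2)) − y'^2 / sqrt(y (1 + y'^2))
    = 1 / sqrt(y (1 + y'^2)) = C.
Squaring and rearranging gives the first integral
    y (1 + y'^2) = 1/C^2 =: k   (constant).
Solving this first-order ODE by the substitution
    y = (k/2)(1 − cos θ)
yields the cycloid parameterisation
    x(θ) = (k/2)(θ − sin θ),   y(θ) = (k/2)(1 − cos θ).
The constant k is fixed by the endpoint condition.
Now fit the given lower endpoint (x1, y1) = (32π/2, 32). At the bottom of the first arch (θ = π), the parametric equations give
    y(π) = (k/2)(1 − cos π) = k,
    x(π) = (k/2)(π − sin π) = kπ/2.
Matching y(π) = 32 gives k = 32, consistent with x(π) = 32π/2. Therefore the specific cycloid is
    x(θ) = (32/2)(θ − sin θ),   y(θ) = (32/2)(1 − cos θ).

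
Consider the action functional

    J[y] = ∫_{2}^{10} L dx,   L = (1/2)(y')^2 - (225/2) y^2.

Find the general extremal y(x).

The Lagrangian is L = (1/2)(y')^2 - (225/2) y^2.
∂L/∂y = -225y.
∂L/∂y' = y'.
The Euler-Lagrange equation d/dx(∂L/∂y') − ∂L/∂y = 0 becomes:
    y'' + 225 y = 0
General solution: y(x) = A sin(15x) + B cos(15x), where A and B are arbitrary constants fixed by the endpoint conditions.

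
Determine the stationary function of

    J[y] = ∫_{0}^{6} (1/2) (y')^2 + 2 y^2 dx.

The Lagrangian is L = (1/2) (y')^2 + 2 y^2.
Compute ∂L/∂y = 4y, ∂L/∂y' = y'.
The Euler-Lagrange equation d/dx(∂L/∂y') − ∂L/∂y = 0 reduces to
    y'' − 4 y = 0.
Its general solution is
    y(x) = A e^(2x) + B e^(−2x),
with A, B fixed by the endpoint conditions.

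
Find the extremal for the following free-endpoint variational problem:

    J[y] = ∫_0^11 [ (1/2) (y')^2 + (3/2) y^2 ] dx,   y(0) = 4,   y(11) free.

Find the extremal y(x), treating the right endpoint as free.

The Lagrangian L = (1/2) (y')^2 + (3/2) y^2 gives
    ∂L/∂y = 3 y,   ∂L/∂y' = y'.
Euler-Lagrange: y'' − 3 y = 0.
With k = sqrt(3), the general solution is
    y(x) = A cosh(sqrt(3) x) + B sinh(sqrt(3) x).
Fixed left endpoint y(0) = 4 ⇒ A = 4.
The right endpoint x = 11 is free, so the natural (transversality) condition is ∂L/∂y' |_{x=11} = 0, i.e. y'(11) = 0.
Compute y'(x) = A k sinh(k x) + B k cosh(k x), so
    y'(11) = A k sinh(k·11) + B k cosh(k·11) = 0
    ⇒ B = −A tanh(k·11) = − 4 tanh(sqrt(3)·11).
Therefore the extremal is
    y(x) = 4 cosh(sqrt(3) x) − 4 tanh(sqrt(3)·11) sinh(sqrt(3) x).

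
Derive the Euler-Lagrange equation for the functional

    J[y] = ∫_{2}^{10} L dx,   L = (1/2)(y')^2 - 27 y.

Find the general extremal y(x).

The Lagrangian is L = (1/2)(y')^2 - 27 y.
∂L/∂y = -27.
∂L/∂y' = y'.
The Euler-Lagrange equation d/dx(∂L/∂y') − ∂L/∂y = 0 becomes:
    y'' + 27 = 0
General solution: y(x) = -(27/2) x^2 + A x + B, where A and B are arbitrary constants fixed by the endpoint conditions.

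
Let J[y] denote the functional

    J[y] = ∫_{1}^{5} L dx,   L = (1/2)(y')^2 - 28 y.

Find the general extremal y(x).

The Lagrangian is L = (1/2)(y')^2 - 28 y.
∂L/∂y = -28.
∂L/∂y' = y'.
The Euler-Lagrange equation d/dx(∂L/∂y') − ∂L/∂y = 0 becomes:
    y'' + 28 = 0
General solution: y(x) = -14 x^2 + A x + B, where A and B are arbitrary constants fixed by the endpoint conditions.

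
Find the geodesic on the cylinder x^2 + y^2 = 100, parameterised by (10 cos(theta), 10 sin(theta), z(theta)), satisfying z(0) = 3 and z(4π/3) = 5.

Parameterise the cylinder of radius R = 10 as
    r(θ) = (10 cos θ, 10 sin θ, z(θ)).
The arc-length element is
    ds = sqrt(100 + (dz/dθ)^2) dθ,
so the Lagrangian is L = sqrt(100 + z'^2).
L depends on z' only, not on z or θ, so ∂L/∂z = 0 and
    ∂L/∂z' = z' / sqrt(100 + z'^2).
The Euler-Lagrange equation gives
    d/dθ( z' / sqrt(100 + z'^2) ) = 0,
so z' is constant. Integrating once:
    z(θ) = a θ + b,
a helix on the cylinder (a straight line when the cylinder is unrolled). The constants a, b are determined by the endpoint conditions.
With endpoint conditions z(0) = 3 and z(4π/3) = 5: from z(0) = b we get b = 3, and a·4π/3 + 3 = 5 gives a = 3/(2π), so
    z(θ) = (3/(2π)) θ + 3.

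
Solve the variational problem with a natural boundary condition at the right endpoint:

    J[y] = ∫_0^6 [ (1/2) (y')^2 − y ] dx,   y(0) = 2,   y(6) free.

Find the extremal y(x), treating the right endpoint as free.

The Lagrangian L = (1/2) (y')^2 − y gives
    ∂L/∂y = −1,   ∂L/∂y' = y'.
Euler-Lagrange: d/dx(y') − (−1) = 0, i.e. y'' + 1 = 0, so
    y(x) = −(1/2) x^2 + C1 x + C2.
Fixed left endpoint y(0) = 2 ⇒ C2 = 2.
The right endpoint x = 6 is free, so the natural (transversality) condition is ∂L/∂y' |_{x=6} = 0, i.e. y'(6) = 0.
Compute y'(x) = −1 x + C1, so y'(6) = −6 + C1 = 0 ⇒ C1 = 6.
Therefore the extremal is
    y(x) = −x^2/2 + 6 x + 2.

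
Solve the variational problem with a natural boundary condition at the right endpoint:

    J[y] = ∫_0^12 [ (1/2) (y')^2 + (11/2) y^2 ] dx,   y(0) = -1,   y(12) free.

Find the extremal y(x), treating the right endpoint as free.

The Lagrangian L = (1/2) (y')^2 + (11/2) y^2 gives
    ∂L/∂y = 11 y,   ∂L/∂y' = y'.
Euler-Lagrange: y'' − 11 y = 0.
With k = sqrt(11), the general solution is
    y(x) = A cosh(sqrt(11) x) + B sinh(sqrt(11) x).
Fixed left endpoint y(0) = -1 ⇒ A = -1.
The right endpoint x = 12 is free, so the natural (transversality) condition is ∂L/∂y' |_{x=12} = 0, i.e. y'(12) = 0.
Compute y'(x) = A k sinh(k x) + B k cosh(k x), so
    y'(12) = A k sinh(k·12) + B k cosh(k·12) = 0
    ⇒ B = −A tanh(k·12) = tanh(sqrt(11)·12).
Therefore the extremal is
    y(x) = −cosh(sqrt(11) x) + tanh(sqrt(11)·12) sinh(sqrt(11) x).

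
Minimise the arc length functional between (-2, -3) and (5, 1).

Arc-length functional: J[y] = ∫ sqrt(1 + (y')^2) dx.
Lagrangian L = sqrt(1 + (y')^2) has no explicit y dependence, so ∂L/∂y = 0 and the Euler-Lagrange equation gives
    d/dx( y' / sqrt(1 + (y')^2) ) = 0  ⇒  y' / sqrt(1 + (y')^2) = const.
Hence y' is constant, so y(x) is affine.
Fitting the endpoints (-2, -3) and (5, 1):
    slope m = (1 − (-3)) / (5 − (-2)) = 4/7,
    intercept c = (-3) − m·(-2) = -13/7.
Extremal: y(x) = (4/7) x - 13/7.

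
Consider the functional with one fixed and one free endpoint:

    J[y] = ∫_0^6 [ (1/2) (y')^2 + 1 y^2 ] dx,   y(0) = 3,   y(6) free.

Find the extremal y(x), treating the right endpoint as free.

The Lagrangian L = (1/2) (y')^2 + 1 y^2 gives
    ∂L/∂y = 2 y,   ∂L/∂y' = y'.
Euler-Lagrange: y'' − 2 y = 0.
With k = sqrt(2), the general solution is
    y(x) = A cosh(sqrt(2) x) + B sinh(sqrt(2) x).
Fixed left endpoint y(0) = 3 ⇒ A = 3.
The right endpoint x = 6 is free, so the natural (transversality) condition is ∂L/∂y' |_{x=6} = 0, i.e. y'(6) = 0.
Compute y'(x) = A k sinh(k x) + B k cosh(k x), so
    y'(6) = A k sinh(k·6) + B k cosh(k·6) = 0
    ⇒ B = −A tanh(k·6) = − 3 tanh(sqrt(2)·6).
Therefore the extremal is
    y(x) = 3 cosh(sqrt(2) x) − 3 tanh(sqrt(2)·6) sinh(sqrt(2) x).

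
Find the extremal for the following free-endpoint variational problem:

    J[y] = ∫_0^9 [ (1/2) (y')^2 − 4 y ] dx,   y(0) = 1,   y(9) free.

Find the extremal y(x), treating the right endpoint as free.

The Lagrangian L = (1/2) (y')^2 − 4 y gives
    ∂L/∂y = −4,   ∂L/∂y' = y'.
Euler-Lagrange: d/dx(y') − (−4) = 0, i.e. y'' + 4 = 0, so
    y(x) = −(4/2) x^2 + C1 x + C2.
Fixed left endpoint y(0) = 1 ⇒ C2 = 1.
The right endpoint x = 9 is free, so the natural (transversality) condition is ∂L/∂y' |_{x=9} = 0, i.e. y'(9) = 0.
Compute y'(x) = −4 x + C1, so y'(9) = −36 + C1 = 0 ⇒ C1 = 36.
Therefore the extremal is
    y(x) = −2 x^2 + 36 x + 1.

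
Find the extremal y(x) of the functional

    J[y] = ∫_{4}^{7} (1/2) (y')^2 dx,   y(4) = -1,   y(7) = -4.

The Lagrangian is L = (1/2) (y')^2.
Compute ∂L/∂y = 0, ∂L/∂y' = y'.
The Euler-Lagrange equation d/dx(∂L/∂y') − ∂L/∂y = 0 reduces to
    y'' = 0.
Its general solution is
    y(x) = A x + B,
with A, B fixed by the endpoint conditions.
Applying the endpoint conditions y(4) = -1 and y(7) = -4: solve A·4 + B = -1 and A·7 + B = -4. Subtracting gives A(7 − 4) = -4 − -1, so A = -1, and B = -1 − A·4 = 3. Therefore
    y(x) = -x + 3.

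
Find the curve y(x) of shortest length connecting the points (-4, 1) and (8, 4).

Arc-length functional: J[y] = ∫ sqrt(1 + (y')^2) dx.
Lagrangian L = sqrt(1 + (y')^2) has no explicit y dependence, so ∂L/∂y = 0 and the Euler-Lagrange equation gives
    d/dx( y' / sqrt(1 + (y')^2) ) = 0  ⇒  y' / sqrt(1 + (y')^2) = const.
Hence y' is constant, so y(x) is affine.
Fitting the endpoints (-4, 1) and (8, 4):
    slope m = (4 − 1) / (8 − (-4)) = 1/4,
    intercept c = 1 − m·(-4) = 2.
Extremal: y(x) = (1/4) x + 2.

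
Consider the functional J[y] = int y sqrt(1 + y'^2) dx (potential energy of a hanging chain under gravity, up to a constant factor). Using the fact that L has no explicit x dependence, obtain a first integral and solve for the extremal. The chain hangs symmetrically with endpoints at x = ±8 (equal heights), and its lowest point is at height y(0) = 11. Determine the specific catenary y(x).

The Lagrangian L(y, y') = y sqrt(1 + y'^2) has no explicit x dependence, so the Beltrami identity applies:
    L − y' ∂L/∂y' = C.
Compute ∂L/∂y' = y · y' / sqrt(1 + y'^2). Then
    L − y' ∂L/∂y'
    = y sqrt(1 + y'^2) − y · y'^2 / sqrt(1 + y'^2)
    = y (1 + y'^2 − y'^2) / sqrt(1 + y'^2)
    = y / sqrt(1 + y'^2) = C.
Squaring gives y^2 = C^2 (1 + y'^2), i.e.
    y'^2 = y^2 / C^2 − 1.
Separating variables,
    dy / sqrt(y^2 − C^2) = dx / C,
and integrating gives arccosh(y / C) = (x − a)/C, so
    y(x) = C cosh((x − a)/C),
the catenary. The constants C and a are fixed by the two endpoint conditions (and, for the hanging-chain problem, the length constraint selects C).
Now fit the given data. The endpoints x = ±8 are symmetric at equal height, so the catenary is even about its minimum: a = 0 and y(x) = C cosh(x/C). The lowest point is y(0) = C cosh(0) = C, and we are told y(0) = 11, so C = 11. Therefore
    y(x) = 11 cosh(x/11),
and at the endpoints
    y(±8) = 11 cosh(8/11).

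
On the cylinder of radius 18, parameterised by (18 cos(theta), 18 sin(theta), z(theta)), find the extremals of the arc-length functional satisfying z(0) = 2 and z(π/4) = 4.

Parameterise the cylinder of radius R = 18 as
    r(θ) = (18 cos θ, 18 sin θ, z(θ)).
The arc-length element is
    ds = sqrt(324 + (dz/dθ)^2) dθ,
so the Lagrangian is L = sqrt(324 + z'^2).
L depends on z' only, not on z or θ, so ∂L/∂z = 0 and
    ∂L/∂z' = z' / sqrt(324 + z'^2).
The Euler-Lagrange equation gives
    d/dθ( z' / sqrt(324 + z'^2) ) = 0,
so z' is constant. Integrating once:
    z(θ) = a θ + b,
a helix on the cylinder (a straight line when the cylinder is unrolled). The constants a, b are determined by the endpoint conditions.
With endpoint conditions z(0) = 2 and z(π/4) = 4: from z(0) = b we get b = 2, and a·π/4 + 2 = 4 gives a = 8/π, so
    z(θ) = (8/π) θ + 2.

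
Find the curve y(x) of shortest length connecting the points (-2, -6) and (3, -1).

Arc-length functional: J[y] = ∫ sqrt(1 + (y')^2) dx.
Lagrangian L = sqrt(1 + (y')^2) has no explicit y dependence, so ∂L/∂y = 0 and the Euler-Lagrange equation gives
    d/dx( y' / sqrt(1 + (y')^2) ) = 0  ⇒  y' / sqrt(1 + (y')^2) = const.
Hence y' is constant, so y(x) is affine.
Fitting the endpoints (-2, -6) and (3, -1):
    slope m = ((-1) − (-6)) / (3 − (-2)) = 1,
    intercept c = (-6) − m·(-2) = -4.
Extremal: y(x) = x - 4.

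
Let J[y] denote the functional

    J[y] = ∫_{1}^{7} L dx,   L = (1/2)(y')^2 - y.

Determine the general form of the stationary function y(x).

The Lagrangian is L = (1/2)(y')^2 - y.
∂L/∂y = -1.
∂L/∂y' = y'.
The Euler-Lagrange equation d/dx(∂L/∂y') − ∂L/∂y = 0 becomes:
    y'' + 1 = 0
General solution: y(x) = -x^2/2 + A x + B, where A and B are arbitrary constants fixed by the endpoint conditions.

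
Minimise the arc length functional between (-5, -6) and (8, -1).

Arc-length functional: J[y] = ∫ sqrt(1 + (y')^2) dx.
Lagrangian L = sqrt(1 + (y')^2) has no explicit y dependence, so ∂L/∂y = 0 and the Euler-Lagrange equation gives
    d/dx( y' / sqrt(1 + (y')^2) ) = 0  ⇒  y' / sqrt(1 + (y')^2) = const.
Hence y' is constant, so y(x) is affine.
Fitting the endpoints (-5, -6) and (8, -1):
    slope m = ((-1) − (-6)) / (8 − (-5)) = 5/13,
    intercept c = (-6) − m·(-5) = -53/13.
Extremal: y(x) = (5/13) x - 53/13.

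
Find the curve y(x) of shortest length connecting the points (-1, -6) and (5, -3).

Arc-length functional: J[y] = ∫ sqrt(1 + (y')^2) dx.
Lagrangian L = sqrt(1 + (y')^2) has no explicit y dependence, so ∂L/∂y = 0 and the Euler-Lagrange equation gives
    d/dx( y' / sqrt(1 + (y')^2) ) = 0  ⇒  y' / sqrt(1 + (y')^2) = const.
Hence y' is constant, so y(x) is affine.
Fitting the endpoints (-1, -6) and (5, -3):
    slope m = ((-3) − (-6)) / (5 − (-1)) = 1/2,
    intercept c = (-6) − m·(-1) = -11/2.
Extremal: y(x) = (1/2) x - 11/2.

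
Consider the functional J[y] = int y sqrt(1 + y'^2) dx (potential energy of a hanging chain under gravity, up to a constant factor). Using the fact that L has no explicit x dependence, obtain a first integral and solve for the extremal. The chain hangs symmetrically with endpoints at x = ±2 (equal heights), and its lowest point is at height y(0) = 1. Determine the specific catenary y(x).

The Lagrangian L(y, y') = y sqrt(1 + y'^2) has no explicit x dependence, so the Beltrami identity applies:
    L − y' ∂L/∂y' = C.
Compute ∂L/∂y' = y · y' / sqrt(1 + y'^2). Then
    L − y' ∂L/∂y'
    = y sqrt(1 + y'^2) − y · y'^2 / sqrt(1 + y'^2)
    = y (1 + y'^2 − y'^2) / sqrt(1 + y'^2)
    = y / sqrt(1 + y'^2) = C.
Squaring gives y^2 = C^2 (1 + y'^2), i.e.
    y'^2 = y^2 / C^2 − 1.
Separating variables,
    dy / sqrt(y^2 − C^2) = dx / C,
and integrating gives arccosh(y / C) = (x − a)/C, so
    y(x) = C cosh((x − a)/C),
the catenary. The constants C and a are fixed by the two endpoint conditions (and, for the hanging-chain problem, the length constraint selects C).
Now fit the given data. The endpoints x = ±2 are symmetric at equal height, so the catenary is even about its minimum: a = 0 and y(x) = C cosh(x/C). The lowest point is y(0) = C cosh(0) = C, and we are told y(0) = 1, so C = 1. Therefore
    y(x) = cosh(x),
and at the endpoints
    y(±2) = cosh(2).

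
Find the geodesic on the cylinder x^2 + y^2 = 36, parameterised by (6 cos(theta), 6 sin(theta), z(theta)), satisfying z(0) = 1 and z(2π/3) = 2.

Parameterise the cylinder of radius R = 6 as
    r(θ) = (6 cos θ, 6 sin θ, z(θ)).
The arc-length element is
    ds = sqrt(36 + (dz/dθ)^2) dθ,
so the Lagrangian is L = sqrt(36 + z'^2).
L depends on z' only, not on z or θ, so ∂L/∂z = 0 and
    ∂L/∂z' = z' / sqrt(36 + z'^2).
The Euler-Lagrange equation gives
    d/dθ( z' / sqrt(36 + z'^2) ) = 0,
so z' is constant. Integrating once:
    z(θ) = a θ + b,
a helix on the cylinder (a straight line when the cylinder is unrolled). The constants a, b are determined by the endpoint conditions.
With endpoint conditions z(0) = 1 and z(2π/3) = 2: from z(0) = b we get b = 1, and a·2π/3 + 1 = 2 gives a = 3/(2π), so
    z(θ) = (3/(2π)) θ + 1.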